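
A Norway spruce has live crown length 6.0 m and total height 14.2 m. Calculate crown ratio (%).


Formula: Crown Ratio = (Crown Length / Total Height) * 100
CR = (6.0 m / 14.2 m) * 100
CR = 0.4225 * 100 = 42.3%

42.3


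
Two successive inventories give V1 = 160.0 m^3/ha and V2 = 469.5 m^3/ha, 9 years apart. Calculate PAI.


Formula: PAI = (V_T2 - V_T1) / (T2 - T1)
Volume increment = 469.5 - 160.0 = 309.5 m^3/ha
PAI = 309.5 / 9 = 34.39 m^3/ha/year

34.39


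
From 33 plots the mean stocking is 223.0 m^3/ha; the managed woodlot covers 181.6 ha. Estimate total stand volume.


Formula: Total Volume = Mean Volume per ha * Total Area
Total Volume = 223.0 m^3/ha * 181.6 ha
Total Volume = 40497 m^3

40497


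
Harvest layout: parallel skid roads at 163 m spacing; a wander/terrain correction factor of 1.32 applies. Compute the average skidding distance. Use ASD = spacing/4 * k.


Formula: ASD = (spacing / 4) * correction
Uncorrected distance = spacing / 4 = 163 / 4 = 40.75 m
ASD = 40.75 * 1.32 = 54 m

54


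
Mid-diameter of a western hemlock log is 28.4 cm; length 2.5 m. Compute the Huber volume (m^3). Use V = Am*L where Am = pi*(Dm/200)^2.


Huber: V = Am * L,  Am = pi*(Dm/200)^2
Am = pi*(28.4/200)^2 = 0.063347 m^2
V = 0.063347*2.5 = 0.1584 m^3

0.1584


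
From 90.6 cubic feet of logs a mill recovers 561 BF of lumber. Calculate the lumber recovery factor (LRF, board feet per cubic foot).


Formula: LRF = Lumber Output (BF) / Log Input (ft^3)
LRF = 561 BF / 90.6 ft^3
LRF = 6.19 BF/ft^3

6.19


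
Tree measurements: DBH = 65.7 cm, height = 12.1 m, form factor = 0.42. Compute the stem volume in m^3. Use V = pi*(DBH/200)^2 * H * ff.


Formula: V = pi * (DBH/200)^2 * H * ff
Radius = DBH/200 = 65.7/200 = 0.3285 m
Radius^2 = 0.3285^2 = 0.10791225 m^2
V = pi * 0.10791225 * 12.1 * 0.42
V = 1.723 m^3

1.723


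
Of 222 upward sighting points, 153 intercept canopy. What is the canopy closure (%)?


Formula: Canopy closure = covered points / total points * 100
Closure = 153 / 222 * 100
Closure = 0.6892 * 100 = 68.9%

68.9


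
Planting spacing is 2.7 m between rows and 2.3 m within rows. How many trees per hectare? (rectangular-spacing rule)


Formula: TPH = 10000 m^2/ha / (spacing_x * spacing_y)
Area per tree = 2.7 m * 2.3 m = 6.21 m^2
TPH = 10000 / 6.21 = 1610 trees/ha

1610


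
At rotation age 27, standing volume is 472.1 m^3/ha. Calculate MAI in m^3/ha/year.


Formula: MAI = Total Volume / Stand Age
MAI = 472.1 m^3/ha / 27 years
MAI = 17.49 m^3/ha/year

17.49


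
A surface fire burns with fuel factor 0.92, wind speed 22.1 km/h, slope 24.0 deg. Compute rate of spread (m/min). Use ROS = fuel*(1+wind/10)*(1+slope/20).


Formula: ROS = fuel * (1 + wind/10) * (1 + slope/20)
Wind factor = 1 + 22.1/10 = 3.21
Slope factor = 1 + 24.0/20 = 2.2
ROS = 0.92 * 3.21 * 2.2 = 6.5 m/min

6.5


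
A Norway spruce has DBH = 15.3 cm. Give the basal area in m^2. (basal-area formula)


Formula: BA = pi * (DBH/2)^2 / 10000  (cm^2 to m^2)
Radius = DBH/2 = 15.3/2 = 7.65 cm
BA = pi * 7.65^2 / 10000
   = 183.8539 cm^2 / 10000
   = 0.0184 m^2

0.0184


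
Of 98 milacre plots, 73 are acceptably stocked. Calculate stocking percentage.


Formula: Stocking % = stocked plots / total plots * 100
Stocking = 73 / 98 * 100
Stocking = 0.7449 * 100 = 74.5%

74.5


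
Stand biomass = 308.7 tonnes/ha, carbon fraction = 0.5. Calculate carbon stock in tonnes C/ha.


Formula: Carbon Stock = Biomass * Carbon Fraction
C = 308.7 t/ha * 0.5
C = 154.4 t C/ha

154.4


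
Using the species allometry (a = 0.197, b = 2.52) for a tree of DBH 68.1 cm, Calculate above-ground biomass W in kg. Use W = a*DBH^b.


Formula: W = a * DBH^b  (allometric power law)
DBH^b = 68.1^2.52 = 41641.9178
W = 0.197 * 41641.9178 = 8203.5 kg

8203.5


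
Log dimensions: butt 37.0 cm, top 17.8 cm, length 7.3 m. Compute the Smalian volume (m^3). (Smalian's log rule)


Smalian: V = (A1 + A2)/2 * L,  A = pi*(D/200)^2
A1 = pi*(37.0/200)^2 = 0.107521 m^2
A2 = pi*(17.8/200)^2 = 0.024885 m^2
V = (0.107521+0.024885)/2*7.3 = 0.4833 m^3

0.4833


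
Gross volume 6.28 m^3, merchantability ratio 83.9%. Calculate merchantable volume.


Formula: MV = V_total * (merchantable_pct / 100)
Merchantable fraction = 83.9% / 100 = 0.839
MV = 6.28 m^3 * 0.839 = 5.269 m^3

5.269


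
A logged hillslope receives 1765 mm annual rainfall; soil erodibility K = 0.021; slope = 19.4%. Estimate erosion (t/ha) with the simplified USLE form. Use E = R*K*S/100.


Formula: E = R * K * S / 100  (simplified USLE)
R * K = 1765 * 0.021 = 37.065
E = 37.065 * 19.4 / 100 = 7.19 t/ha

7.19


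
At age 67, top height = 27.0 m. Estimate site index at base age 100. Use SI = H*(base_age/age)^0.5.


Formula: SI = H_dom * (base_age / age)^0.5
Age ratio = 100 / 67 = 1.49254
sqrt(age_ratio) = 1.22169
SI = 27.0 * 1.22169 = 33.0 m

33.0


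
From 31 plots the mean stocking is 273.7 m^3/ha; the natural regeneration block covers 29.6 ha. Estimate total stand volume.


Formula: Total Volume = Mean Volume per ha * Total Area
Total Volume = 273.7 m^3/ha * 29.6 ha
Total Volume = 8102 m^3

8102


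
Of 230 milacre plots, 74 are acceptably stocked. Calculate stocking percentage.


Formula: Stocking % = stocked plots / total plots * 100
Stocking = 74 / 230 * 100
Stocking = 0.3217 * 100 = 32.2%

32.2


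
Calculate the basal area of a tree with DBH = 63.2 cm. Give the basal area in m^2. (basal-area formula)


Formula: BA = pi * (DBH/2)^2 / 10000  (cm^2 to m^2)
Radius = DBH/2 = 63.2/2 = 31.6 cm
BA = pi * 31.6^2 / 10000
   = 3137.0688 cm^2 / 10000
   = 0.3137 m^2

0.3137


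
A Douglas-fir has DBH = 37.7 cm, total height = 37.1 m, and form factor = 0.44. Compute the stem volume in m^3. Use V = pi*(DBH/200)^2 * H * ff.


Formula: V = pi * (DBH/200)^2 * H * ff
Radius = DBH/200 = 37.7/200 = 0.1885 m
Radius^2 = 0.1885^2 = 0.03553225 m^2
V = pi * 0.03553225 * 37.1 * 0.44
V = 1.822 m^3

1.822


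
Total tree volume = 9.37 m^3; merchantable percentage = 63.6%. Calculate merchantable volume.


Formula: MV = V_total * (merchantable_pct / 100)
Merchantable fraction = 63.6% / 100 = 0.636
MV = 9.37 m^3 * 0.636 = 5.959 m^3

5.959


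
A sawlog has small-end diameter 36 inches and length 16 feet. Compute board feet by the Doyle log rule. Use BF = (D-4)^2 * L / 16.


Doyle: BF = (D - 4)^2 * L / 16
Adjusted diameter = 36 - 4 = 32 in
(D-4)^2 = 32^2 = 1024
BF = 1024 * 16 / 16 = 1024 BF

1024


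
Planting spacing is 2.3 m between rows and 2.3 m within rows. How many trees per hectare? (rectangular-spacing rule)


Formula: TPH = 10000 m^2/ha / (spacing_x * spacing_y)
Area per tree = 2.3 m * 2.3 m = 5.29 m^2
TPH = 10000 / 5.29 = 1890 trees/ha

1890


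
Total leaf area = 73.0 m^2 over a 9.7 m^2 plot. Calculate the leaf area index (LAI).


Formula: LAI = total leaf area / ground area  (dimensionless)
LAI = 73.0 m^2 / 9.7 m^2
LAI = 7.53

7.53


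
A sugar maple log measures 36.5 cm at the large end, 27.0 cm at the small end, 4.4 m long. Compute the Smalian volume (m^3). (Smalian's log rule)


Smalian: V = (A1 + A2)/2 * L,  A = pi*(D/200)^2
A1 = pi*(36.5/200)^2 = 0.104635 m^2
A2 = pi*(27.0/200)^2 = 0.057256 m^2
V = (0.104635+0.057256)/2*4.4 = 0.3562 m^3

0.3562


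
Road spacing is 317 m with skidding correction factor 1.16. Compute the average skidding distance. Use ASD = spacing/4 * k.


Formula: ASD = (spacing / 4) * correction
Uncorrected distance = spacing / 4 = 317 / 4 = 79.25 m
ASD = 79.25 * 1.16 = 92 m

92


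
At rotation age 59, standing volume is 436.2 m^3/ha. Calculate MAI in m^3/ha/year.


Formula: MAI = Total Volume / Stand Age
MAI = 436.2 m^3/ha / 59 years
MAI = 7.39 m^3/ha/year

7.39


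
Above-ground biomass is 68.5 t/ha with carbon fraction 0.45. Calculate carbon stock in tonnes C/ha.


Formula: Carbon Stock = Biomass * Carbon Fraction
C = 68.5 t/ha * 0.45
C = 30.8 t C/ha

30.8


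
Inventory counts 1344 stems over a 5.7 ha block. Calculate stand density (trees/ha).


Formula: Stand Density = N_trees / Area_ha
Density = 1344 trees / 5.7 ha
Density = 236 trees/ha

236


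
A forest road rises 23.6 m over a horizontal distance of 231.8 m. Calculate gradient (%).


Formula: Gradient = rise / run * 100
Gradient = 23.6 / 231.8 * 100 = 10.2%

10.2


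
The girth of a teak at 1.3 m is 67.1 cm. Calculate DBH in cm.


Formula: DBH = C / pi
DBH = 67.1 / pi
pi = 3.14159...
DBH = 21.4 cm

21.4


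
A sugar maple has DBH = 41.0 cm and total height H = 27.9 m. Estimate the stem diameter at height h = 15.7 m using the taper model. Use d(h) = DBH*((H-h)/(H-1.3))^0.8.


Taper: d(h) = DBH * ((H - h) / (H - 1.3))^0.8
Numerator = H - h = 27.9 - 15.7 = 12.2 m
Denominator = H - 1.3 = 27.9 - 1.3 = 26.6 m
Ratio = 12.2 / 26.6 = 0.45865
d = 41.0 * 0.45865^0.8 = 22.0 cm

22.0


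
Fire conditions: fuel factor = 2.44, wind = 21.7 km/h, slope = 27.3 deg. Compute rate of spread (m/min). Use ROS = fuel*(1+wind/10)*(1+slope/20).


Formula: ROS = fuel * (1 + wind/10) * (1 + slope/20)
Wind factor = 1 + 21.7/10 = 3.17
Slope factor = 1 + 27.3/20 = 2.365
ROS = 2.44 * 3.17 * 2.365 = 18.29 m/min

18.29


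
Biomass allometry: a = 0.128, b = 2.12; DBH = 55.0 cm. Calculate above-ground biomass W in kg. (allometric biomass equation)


Formula: W = a * DBH^b  (allometric power law)
DBH^b = 55.0^2.12 = 4892.9289
W = 0.128 * 4892.9289 = 626.3 kg

626.3


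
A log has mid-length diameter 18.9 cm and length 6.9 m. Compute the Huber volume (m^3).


Huber: V = Am * L,  Am = pi*(Dm/200)^2
Am = pi*(18.9/200)^2 = 0.028055 m^2
V = 0.028055*6.9 = 0.1936 m^3

0.1936


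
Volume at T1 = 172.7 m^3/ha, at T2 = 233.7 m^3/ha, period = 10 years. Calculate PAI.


Formula: PAI = (V_T2 - V_T1) / (T2 - T1)
Volume increment = 233.7 - 172.7 = 61.0 m^3/ha
PAI = 61.0 / 10 = 6.1 m^3/ha/year

6.1


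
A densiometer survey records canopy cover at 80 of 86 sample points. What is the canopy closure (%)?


Formula: Canopy closure = covered points / total points * 100
Closure = 80 / 86 * 100
Closure = 0.9302 * 100 = 93.0%

93.0


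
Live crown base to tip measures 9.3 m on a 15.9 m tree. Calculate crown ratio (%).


Formula: Crown Ratio = (Crown Length / Total Height) * 100
CR = (9.3 m / 15.9 m) * 100
CR = 0.5849 * 100 = 58.5%

58.5


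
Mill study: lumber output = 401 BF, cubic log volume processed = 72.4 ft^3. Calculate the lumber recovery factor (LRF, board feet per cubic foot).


Formula: LRF = Lumber Output (BF) / Log Input (ft^3)
LRF = 401 BF / 72.4 ft^3
LRF = 5.54 BF/ft^3

5.54


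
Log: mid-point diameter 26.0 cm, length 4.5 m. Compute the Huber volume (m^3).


Huber: V = Am * L,  Am = pi*(Dm/200)^2
Am = pi*(26.0/200)^2 = 0.053093 m^2
V = 0.053093*4.5 = 0.2389 m^3

0.2389


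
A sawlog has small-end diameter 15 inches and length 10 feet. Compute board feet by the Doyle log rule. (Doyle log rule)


Doyle: BF = (D - 4)^2 * L / 16
Adjusted diameter = 15 - 4 = 11 in
(D-4)^2 = 11^2 = 121
BF = 121 * 10 / 16 = 76 BF

76


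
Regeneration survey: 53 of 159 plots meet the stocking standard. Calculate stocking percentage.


Formula: Stocking % = stocked plots / total plots * 100
Stocking = 53 / 159 * 100
Stocking = 0.3333 * 100 = 33.3%

33.3


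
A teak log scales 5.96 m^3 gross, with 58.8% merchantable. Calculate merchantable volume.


Formula: MV = V_total * (merchantable_pct / 100)
Merchantable fraction = 58.8% / 100 = 0.588
MV = 5.96 m^3 * 0.588 = 3.504 m^3

3.504


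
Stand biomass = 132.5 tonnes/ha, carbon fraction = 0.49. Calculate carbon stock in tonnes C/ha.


Formula: Carbon Stock = Biomass * Carbon Fraction
C = 132.5 t/ha * 0.49
C = 64.9 t C/ha

64.9


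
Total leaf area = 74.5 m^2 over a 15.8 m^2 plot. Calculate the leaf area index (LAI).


Formula: LAI = total leaf area / ground area  (dimensionless)
LAI = 74.5 m^2 / 15.8 m^2
LAI = 4.72

4.72


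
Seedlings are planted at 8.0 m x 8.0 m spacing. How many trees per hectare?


Formula: TPH = 10000 m^2/ha / (spacing_x * spacing_y)
Area per tree = 8.0 m * 8.0 m = 64.0 m^2
TPH = 10000 / 64.0 = 156 trees/ha

156


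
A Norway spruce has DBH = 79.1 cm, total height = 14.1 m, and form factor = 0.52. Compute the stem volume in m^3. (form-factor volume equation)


Formula: V = pi * (DBH/200)^2 * H * ff
Radius = DBH/200 = 79.1/200 = 0.3955 m
Radius^2 = 0.3955^2 = 0.15642025 m^2
V = pi * 0.15642025 * 14.1 * 0.52
V = 3.603 m^3

3.603


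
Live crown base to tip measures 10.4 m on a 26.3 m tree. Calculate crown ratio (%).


Formula: Crown Ratio = (Crown Length / Total Height) * 100
CR = (10.4 m / 26.3 m) * 100
CR = 0.3954 * 100 = 39.5%

39.5


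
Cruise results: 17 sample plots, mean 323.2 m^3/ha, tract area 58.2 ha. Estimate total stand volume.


Formula: Total Volume = Mean Volume per ha * Total Area
Total Volume = 323.2 m^3/ha * 58.2 ha
Total Volume = 18810 m^3

18810


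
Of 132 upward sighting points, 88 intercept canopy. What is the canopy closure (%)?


Formula: Canopy closure = covered points / total points * 100
Closure = 88 / 132 * 100
Closure = 0.6667 * 100 = 66.7%

66.7


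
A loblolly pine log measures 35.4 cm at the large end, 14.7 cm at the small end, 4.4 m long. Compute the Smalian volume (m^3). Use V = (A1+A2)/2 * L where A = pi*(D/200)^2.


Smalian: V = (A1 + A2)/2 * L,  A = pi*(D/200)^2
A1 = pi*(35.4/200)^2 = 0.098423 m^2
A2 = pi*(14.7/200)^2 = 0.016972 m^2
V = (0.098423+0.016972)/2*4.4 = 0.2539 m^3

0.2539


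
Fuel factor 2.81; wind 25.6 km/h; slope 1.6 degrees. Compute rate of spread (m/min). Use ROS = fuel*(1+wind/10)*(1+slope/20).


Formula: ROS = fuel * (1 + wind/10) * (1 + slope/20)
Wind factor = 1 + 25.6/10 = 3.56
Slope factor = 1 + 1.6/20 = 1.08
ROS = 2.81 * 3.56 * 1.08 = 10.8 m/min

10.8


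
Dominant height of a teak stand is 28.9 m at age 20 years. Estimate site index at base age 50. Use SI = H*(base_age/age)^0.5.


Formula: SI = H_dom * (base_age / age)^0.5
Age ratio = 50 / 20 = 2.5
sqrt(age_ratio) = 1.58114
SI = 28.9 * 1.58114 = 45.7 m

45.7


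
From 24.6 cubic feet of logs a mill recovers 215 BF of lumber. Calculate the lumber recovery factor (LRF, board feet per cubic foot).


Formula: LRF = Lumber Output (BF) / Log Input (ft^3)
LRF = 215 BF / 24.6 ft^3
LRF = 8.74 BF/ft^3

8.74


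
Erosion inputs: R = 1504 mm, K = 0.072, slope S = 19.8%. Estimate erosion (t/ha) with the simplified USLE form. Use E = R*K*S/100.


Formula: E = R * K * S / 100  (simplified USLE)
R * K = 1504 * 0.072 = 108.288
E = 108.288 * 19.8 / 100 = 21.44 t/ha

21.44


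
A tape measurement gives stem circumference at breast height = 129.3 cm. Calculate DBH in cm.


Formula: DBH = C / pi
DBH = 129.3 / pi
pi = 3.14159...
DBH = 41.2 cm

41.2


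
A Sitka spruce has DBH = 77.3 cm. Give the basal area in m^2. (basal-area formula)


Formula: BA = pi * (DBH/2)^2 / 10000  (cm^2 to m^2)
Radius = DBH/2 = 77.3/2 = 38.65 cm
BA = pi * 38.65^2 / 10000
   = 4692.9818 cm^2 / 10000
   = 0.4693 m^2

0.4693


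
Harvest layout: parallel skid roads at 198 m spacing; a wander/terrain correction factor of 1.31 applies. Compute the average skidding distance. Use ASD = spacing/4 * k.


Formula: ASD = (spacing / 4) * correction
Uncorrected distance = spacing / 4 = 198 / 4 = 49.5 m
ASD = 49.5 * 1.31 = 65 m

65


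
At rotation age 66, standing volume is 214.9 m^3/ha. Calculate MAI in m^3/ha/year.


Formula: MAI = Total Volume / Stand Age
MAI = 214.9 m^3/ha / 66 years
MAI = 3.26 m^3/ha/year

3.26


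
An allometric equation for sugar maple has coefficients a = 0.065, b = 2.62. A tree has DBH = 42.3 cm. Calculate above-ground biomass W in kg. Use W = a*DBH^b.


Formula: W = a * DBH^b  (allometric power law)
DBH^b = 42.3^2.62 = 18239.451
W = 0.065 * 18239.451 = 1185.6 kg

1185.6


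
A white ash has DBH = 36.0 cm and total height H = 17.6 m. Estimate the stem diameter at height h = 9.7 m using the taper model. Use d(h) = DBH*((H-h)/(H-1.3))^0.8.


Taper: d(h) = DBH * ((H - h) / (H - 1.3))^0.8
Numerator = H - h = 17.6 - 9.7 = 7.9 m
Denominator = H - 1.3 = 17.6 - 1.3 = 16.3 m
Ratio = 7.9 / 16.3 = 0.48466
d = 36.0 * 0.48466^0.8 = 20.2 cm

20.2


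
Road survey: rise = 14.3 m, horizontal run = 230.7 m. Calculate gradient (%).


Formula: Gradient = rise / run * 100
Gradient = 14.3 / 230.7 * 100 = 6.2%

6.2


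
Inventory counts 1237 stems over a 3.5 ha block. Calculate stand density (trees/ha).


Formula: Stand Density = N_trees / Area_ha
Density = 1237 trees / 3.5 ha
Density = 353 trees/ha

353


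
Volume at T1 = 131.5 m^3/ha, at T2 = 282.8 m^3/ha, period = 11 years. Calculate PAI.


Formula: PAI = (V_T2 - V_T1) / (T2 - T1)
Volume increment = 282.8 - 131.5 = 151.3 m^3/ha
PAI = 151.3 / 11 = 13.75 m^3/ha/year

13.75


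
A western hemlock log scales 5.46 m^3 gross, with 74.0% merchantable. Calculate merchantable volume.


Formula: MV = V_total * (merchantable_pct / 100)
Merchantable fraction = 74.0% / 100 = 0.74
MV = 5.46 m^3 * 0.74 = 4.04 m^3

4.04


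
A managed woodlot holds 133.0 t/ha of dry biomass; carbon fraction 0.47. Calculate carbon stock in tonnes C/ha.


Formula: Carbon Stock = Biomass * Carbon Fraction
C = 133.0 t/ha * 0.47
C = 62.5 t C/ha

62.5


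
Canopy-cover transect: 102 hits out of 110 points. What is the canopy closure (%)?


Formula: Canopy closure = covered points / total points * 100
Closure = 102 / 110 * 100
Closure = 0.9273 * 100 = 92.7%

92.7


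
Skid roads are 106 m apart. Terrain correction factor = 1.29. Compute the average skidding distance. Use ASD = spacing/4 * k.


Formula: ASD = (spacing / 4) * correction
Uncorrected distance = spacing / 4 = 106 / 4 = 26.5 m
ASD = 26.5 * 1.29 = 34 m

34


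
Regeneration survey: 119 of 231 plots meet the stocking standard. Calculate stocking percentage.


Formula: Stocking % = stocked plots / total plots * 100
Stocking = 119 / 231 * 100
Stocking = 0.5152 * 100 = 51.5%

51.5


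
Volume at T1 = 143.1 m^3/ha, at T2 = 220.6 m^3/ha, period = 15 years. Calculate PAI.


Formula: PAI = (V_T2 - V_T1) / (T2 - T1)
Volume increment = 220.6 - 143.1 = 77.5 m^3/ha
PAI = 77.5 / 15 = 5.17 m^3/ha/year

5.17


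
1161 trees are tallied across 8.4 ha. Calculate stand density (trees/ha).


Formula: Stand Density = N_trees / Area_ha
Density = 1161 trees / 8.4 ha
Density = 138 trees/ha

138


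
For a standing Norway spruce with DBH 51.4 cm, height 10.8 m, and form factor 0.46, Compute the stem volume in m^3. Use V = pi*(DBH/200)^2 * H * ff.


Formula: V = pi * (DBH/200)^2 * H * ff
Radius = DBH/200 = 51.4/200 = 0.257 m
Radius^2 = 0.257^2 = 0.066049 m^2
V = pi * 0.066049 * 10.8 * 0.46
V = 1.031 m^3

1.031


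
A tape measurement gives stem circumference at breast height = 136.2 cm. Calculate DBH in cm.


Formula: DBH = C / pi
DBH = 136.2 / pi
pi = 3.14159...
DBH = 43.4 cm

43.4


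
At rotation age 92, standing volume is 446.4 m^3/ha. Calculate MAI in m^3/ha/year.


Formula: MAI = Total Volume / Stand Age
MAI = 446.4 m^3/ha / 92 years
MAI = 4.85 m^3/ha/year

4.85


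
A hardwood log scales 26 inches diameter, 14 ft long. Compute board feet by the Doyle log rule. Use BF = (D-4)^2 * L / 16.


Doyle: BF = (D - 4)^2 * L / 16
Adjusted diameter = 26 - 4 = 22 in
(D-4)^2 = 22^2 = 484
BF = 484 * 14 / 16 = 424 BF

424


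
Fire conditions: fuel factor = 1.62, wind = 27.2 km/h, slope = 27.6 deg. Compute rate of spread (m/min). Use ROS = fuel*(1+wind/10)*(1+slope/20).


Formula: ROS = fuel * (1 + wind/10) * (1 + slope/20)
Wind factor = 1 + 27.2/10 = 3.72
Slope factor = 1 + 27.6/20 = 2.38
ROS = 1.62 * 3.72 * 2.38 = 14.34 m/min

14.34


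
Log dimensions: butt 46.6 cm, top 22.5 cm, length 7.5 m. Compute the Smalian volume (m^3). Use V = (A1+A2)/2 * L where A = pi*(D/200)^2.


Smalian: V = (A1 + A2)/2 * L,  A = pi*(D/200)^2
A1 = pi*(46.6/200)^2 = 0.170554 m^2
A2 = pi*(22.5/200)^2 = 0.039761 m^2
V = (0.170554+0.039761)/2*7.5 = 0.7887 m^3

0.7887


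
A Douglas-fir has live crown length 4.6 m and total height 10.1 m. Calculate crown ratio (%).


Formula: Crown Ratio = (Crown Length / Total Height) * 100
CR = (4.6 m / 10.1 m) * 100
CR = 0.4554 * 100 = 45.5%

45.5


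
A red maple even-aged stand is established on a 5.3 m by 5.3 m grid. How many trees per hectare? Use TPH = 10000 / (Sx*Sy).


Formula: TPH = 10000 m^2/ha / (spacing_x * spacing_y)
Area per tree = 5.3 m * 5.3 m = 28.09 m^2
TPH = 10000 / 28.09 = 356 trees/ha

356


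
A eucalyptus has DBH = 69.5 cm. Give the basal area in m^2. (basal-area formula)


Formula: BA = pi * (DBH/2)^2 / 10000  (cm^2 to m^2)
Radius = DBH/2 = 69.5/2 = 34.75 cm
BA = pi * 34.75^2 / 10000
   = 3793.6695 cm^2 / 10000
   = 0.3794 m^2

0.3794


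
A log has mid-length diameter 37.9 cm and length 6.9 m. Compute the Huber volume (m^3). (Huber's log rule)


Huber: V = Am * L,  Am = pi*(Dm/200)^2
Am = pi*(37.9/200)^2 = 0.112815 m^2
V = 0.112815*6.9 = 0.7784 m^3

0.7784


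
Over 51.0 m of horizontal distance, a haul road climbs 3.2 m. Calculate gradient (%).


Formula: Gradient = rise / run * 100
Gradient = 3.2 / 51.0 * 100 = 6.3%

6.3


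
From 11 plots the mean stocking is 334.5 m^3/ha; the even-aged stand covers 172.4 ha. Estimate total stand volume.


Formula: Total Volume = Mean Volume per ha * Total Area
Total Volume = 334.5 m^3/ha * 172.4 ha
Total Volume = 57668 m^3

57668


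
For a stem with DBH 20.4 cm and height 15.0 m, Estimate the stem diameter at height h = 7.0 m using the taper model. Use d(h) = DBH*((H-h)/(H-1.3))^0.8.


Taper: d(h) = DBH * ((H - h) / (H - 1.3))^0.8
Numerator = H - h = 15.0 - 7.0 = 8.0 m
Denominator = H - 1.3 = 15.0 - 1.3 = 13.7 m
Ratio = 8.0 / 13.7 = 0.58394
d = 20.4 * 0.58394^0.8 = 13.3 cm

13.3


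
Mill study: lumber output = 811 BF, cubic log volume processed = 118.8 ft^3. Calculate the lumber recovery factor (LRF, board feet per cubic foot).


Formula: LRF = Lumber Output (BF) / Log Input (ft^3)
LRF = 811 BF / 118.8 ft^3
LRF = 6.83 BF/ft^3

6.83


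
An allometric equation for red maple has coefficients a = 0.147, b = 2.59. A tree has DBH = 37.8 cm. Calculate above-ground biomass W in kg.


Formula: W = a * DBH^b  (allometric power law)
DBH^b = 37.8^2.59 = 12181.5839
W = 0.147 * 12181.5839 = 1790.7 kg

1790.7


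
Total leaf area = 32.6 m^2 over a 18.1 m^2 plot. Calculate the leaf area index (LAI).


Formula: LAI = total leaf area / ground area  (dimensionless)
LAI = 32.6 m^2 / 18.1 m^2
LAI = 1.8

1.8


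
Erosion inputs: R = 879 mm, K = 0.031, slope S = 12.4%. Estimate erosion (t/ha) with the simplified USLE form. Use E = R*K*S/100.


Formula: E = R * K * S / 100  (simplified USLE)
R * K = 879 * 0.031 = 27.249
E = 27.249 * 12.4 / 100 = 3.38 t/ha

3.38


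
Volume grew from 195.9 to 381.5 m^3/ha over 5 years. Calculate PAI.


Formula: PAI = (V_T2 - V_T1) / (T2 - T1)
Volume increment = 381.5 - 195.9 = 185.6 m^3/ha
PAI = 185.6 / 5 = 37.12 m^3/ha/year

37.12


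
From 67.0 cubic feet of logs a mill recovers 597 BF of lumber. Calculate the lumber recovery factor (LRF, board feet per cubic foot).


Formula: LRF = Lumber Output (BF) / Log Input (ft^3)
LRF = 597 BF / 67.0 ft^3
LRF = 8.91 BF/ft^3

8.91


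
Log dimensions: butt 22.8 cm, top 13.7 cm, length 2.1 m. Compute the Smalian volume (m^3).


Smalian: V = (A1 + A2)/2 * L,  A = pi*(D/200)^2
A1 = pi*(22.8/200)^2 = 0.040828 m^2
A2 = pi*(13.7/200)^2 = 0.014741 m^2
V = (0.040828+0.014741)/2*2.1 = 0.0583 m^3

0.0583


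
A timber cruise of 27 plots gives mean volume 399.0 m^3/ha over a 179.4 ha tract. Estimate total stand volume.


Formula: Total Volume = Mean Volume per ha * Total Area
Total Volume = 399.0 m^3/ha * 179.4 ha
Total Volume = 71581 m^3

71581


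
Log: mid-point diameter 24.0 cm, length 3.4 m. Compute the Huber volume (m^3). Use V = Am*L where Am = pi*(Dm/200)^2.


Huber: V = Am * L,  Am = pi*(Dm/200)^2
Am = pi*(24.0/200)^2 = 0.045239 m^2
V = 0.045239*3.4 = 0.1538 m^3

0.1538


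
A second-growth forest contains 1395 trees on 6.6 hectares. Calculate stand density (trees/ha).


Formula: Stand Density = N_trees / Area_ha
Density = 1395 trees / 6.6 ha
Density = 211 trees/ha

211


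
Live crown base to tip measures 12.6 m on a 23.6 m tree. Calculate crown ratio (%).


Formula: Crown Ratio = (Crown Length / Total Height) * 100
CR = (12.6 m / 23.6 m) * 100
CR = 0.5339 * 100 = 53.4%

53.4


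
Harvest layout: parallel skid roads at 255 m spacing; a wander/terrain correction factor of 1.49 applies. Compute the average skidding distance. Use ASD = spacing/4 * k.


Formula: ASD = (spacing / 4) * correction
Uncorrected distance = spacing / 4 = 255 / 4 = 63.75 m
ASD = 63.75 * 1.49 = 95 m

95


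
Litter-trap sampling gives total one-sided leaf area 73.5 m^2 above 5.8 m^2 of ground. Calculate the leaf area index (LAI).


Formula: LAI = total leaf area / ground area  (dimensionless)
LAI = 73.5 m^2 / 5.8 m^2
LAI = 12.67

12.67


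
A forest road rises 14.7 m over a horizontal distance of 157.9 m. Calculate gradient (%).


Formula: Gradient = rise / run * 100
Gradient = 14.7 / 157.9 * 100 = 9.3%

9.3


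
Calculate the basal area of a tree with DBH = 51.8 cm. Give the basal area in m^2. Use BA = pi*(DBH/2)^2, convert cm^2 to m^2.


Formula: BA = pi * (DBH/2)^2 / 10000  (cm^2 to m^2)
Radius = DBH/2 = 51.8/2 = 25.9 cm
BA = pi * 25.9^2 / 10000
   = 2107.4118 cm^2 / 10000
   = 0.2107 m^2

0.2107


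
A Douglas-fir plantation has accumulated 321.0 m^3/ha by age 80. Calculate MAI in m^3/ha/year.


Formula: MAI = Total Volume / Stand Age
MAI = 321.0 m^3/ha / 80 years
MAI = 4.01 m^3/ha/year

4.01


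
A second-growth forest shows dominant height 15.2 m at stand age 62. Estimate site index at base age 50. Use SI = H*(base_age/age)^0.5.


Formula: SI = H_dom * (base_age / age)^0.5
Age ratio = 50 / 62 = 0.80645
sqrt(age_ratio) = 0.89803
SI = 15.2 * 0.89803 = 13.7 m

13.7


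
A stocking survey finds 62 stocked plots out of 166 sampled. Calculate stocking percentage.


Formula: Stocking % = stocked plots / total plots * 100
Stocking = 62 / 166 * 100
Stocking = 0.3735 * 100 = 37.3%

37.3


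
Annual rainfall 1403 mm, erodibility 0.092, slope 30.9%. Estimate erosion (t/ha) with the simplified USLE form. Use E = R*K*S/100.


Formula: E = R * K * S / 100  (simplified USLE)
R * K = 1403 * 0.092 = 129.076
E = 129.076 * 30.9 / 100 = 39.88 t/ha

39.88


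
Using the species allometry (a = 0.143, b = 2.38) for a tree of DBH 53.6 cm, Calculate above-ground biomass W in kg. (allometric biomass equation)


Formula: W = a * DBH^b  (allometric power law)
DBH^b = 53.6^2.38 = 13044.0423
W = 0.143 * 13044.0423 = 1865.3 kg

1865.3


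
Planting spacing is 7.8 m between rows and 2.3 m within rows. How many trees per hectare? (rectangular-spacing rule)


Formula: TPH = 10000 m^2/ha / (spacing_x * spacing_y)
Area per tree = 7.8 m * 2.3 m = 17.94 m^2
TPH = 10000 / 17.94 = 557 trees/ha

557


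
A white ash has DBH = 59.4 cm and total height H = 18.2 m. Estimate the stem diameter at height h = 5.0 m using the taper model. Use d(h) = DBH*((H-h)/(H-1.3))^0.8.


Taper: d(h) = DBH * ((H - h) / (H - 1.3))^0.8
Numerator = H - h = 18.2 - 5.0 = 13.2 m
Denominator = H - 1.3 = 18.2 - 1.3 = 16.9 m
Ratio = 13.2 / 16.9 = 0.78107
d = 59.4 * 0.78107^0.8 = 48.7 cm

48.7


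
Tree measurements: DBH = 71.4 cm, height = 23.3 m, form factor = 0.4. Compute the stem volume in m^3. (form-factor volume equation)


Formula: V = pi * (DBH/200)^2 * H * ff
Radius = DBH/200 = 71.4/200 = 0.357 m
Radius^2 = 0.357^2 = 0.127449 m^2
V = pi * 0.127449 * 23.3 * 0.4
V = 3.732 m^3

3.732


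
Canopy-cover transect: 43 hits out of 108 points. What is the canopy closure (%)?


Formula: Canopy closure = covered points / total points * 100
Closure = 43 / 108 * 100
Closure = 0.3981 * 100 = 39.8%

39.8


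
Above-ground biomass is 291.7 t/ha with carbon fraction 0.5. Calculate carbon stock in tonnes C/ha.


Formula: Carbon Stock = Biomass * Carbon Fraction
C = 291.7 t/ha * 0.5
C = 145.9 t C/ha

145.9


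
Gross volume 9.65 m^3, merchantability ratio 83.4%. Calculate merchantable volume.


Formula: MV = V_total * (merchantable_pct / 100)
Merchantable fraction = 83.4% / 100 = 0.834
MV = 9.65 m^3 * 0.834 = 8.048 m^3

8.048


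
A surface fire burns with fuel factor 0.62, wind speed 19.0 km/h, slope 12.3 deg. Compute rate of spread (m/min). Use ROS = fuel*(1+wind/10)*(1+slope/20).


Formula: ROS = fuel * (1 + wind/10) * (1 + slope/20)
Wind factor = 1 + 19.0/10 = 2.9
Slope factor = 1 + 12.3/20 = 1.615
ROS = 0.62 * 2.9 * 1.615 = 2.9 m/min

2.9


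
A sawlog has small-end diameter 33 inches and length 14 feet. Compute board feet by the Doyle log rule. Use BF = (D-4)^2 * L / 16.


Doyle: BF = (D - 4)^2 * L / 16
Adjusted diameter = 33 - 4 = 29 in
(D-4)^2 = 29^2 = 841
BF = 841 * 14 / 16 = 736 BF

736


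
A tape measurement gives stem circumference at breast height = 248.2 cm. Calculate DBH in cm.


Formula: DBH = C / pi
DBH = 248.2 / pi
pi = 3.14159...
DBH = 79.0 cm

79.0


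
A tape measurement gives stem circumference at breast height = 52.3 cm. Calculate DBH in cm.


Formula: DBH = C / pi
DBH = 52.3 / pi
pi = 3.14159...
DBH = 16.6 cm

16.6


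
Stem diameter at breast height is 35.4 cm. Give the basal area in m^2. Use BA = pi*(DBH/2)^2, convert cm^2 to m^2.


Formula: BA = pi * (DBH/2)^2 / 10000  (cm^2 to m^2)
Radius = DBH/2 = 35.4/2 = 17.7 cm
BA = pi * 17.7^2 / 10000
   = 984.2296 cm^2 / 10000
   = 0.0984 m^2

0.0984


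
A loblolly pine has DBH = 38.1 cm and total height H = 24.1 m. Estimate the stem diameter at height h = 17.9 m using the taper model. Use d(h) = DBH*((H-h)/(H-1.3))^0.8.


Taper: d(h) = DBH * ((H - h) / (H - 1.3))^0.8
Numerator = H - h = 24.1 - 17.9 = 6.2 m
Denominator = H - 1.3 = 24.1 - 1.3 = 22.8 m
Ratio = 6.2 / 22.8 = 0.27193
d = 38.1 * 0.27193^0.8 = 13.4 cm

13.4


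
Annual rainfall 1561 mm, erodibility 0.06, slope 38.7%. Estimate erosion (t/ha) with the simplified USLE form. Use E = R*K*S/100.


Formula: E = R * K * S / 100  (simplified USLE)
R * K = 1561 * 0.06 = 93.66
E = 93.66 * 38.7 / 100 = 36.25 t/ha

36.25


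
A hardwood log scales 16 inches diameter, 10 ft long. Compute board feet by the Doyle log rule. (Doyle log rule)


Doyle: BF = (D - 4)^2 * L / 16
Adjusted diameter = 16 - 4 = 12 in
(D-4)^2 = 12^2 = 144
BF = 144 * 10 / 16 = 90 BF

90


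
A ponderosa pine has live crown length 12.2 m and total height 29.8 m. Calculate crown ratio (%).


Formula: Crown Ratio = (Crown Length / Total Height) * 100
CR = (12.2 m / 29.8 m) * 100
CR = 0.4094 * 100 = 40.9%

40.9


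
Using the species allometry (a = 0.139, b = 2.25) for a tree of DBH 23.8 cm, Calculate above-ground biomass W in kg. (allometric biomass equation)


Formula: W = a * DBH^b  (allometric power law)
DBH^b = 23.8^2.25 = 1251.1177
W = 0.139 * 1251.1177 = 173.9 kg

173.9


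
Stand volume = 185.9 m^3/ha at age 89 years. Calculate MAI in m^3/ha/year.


Formula: MAI = Total Volume / Stand Age
MAI = 185.9 m^3/ha / 89 years
MAI = 2.09 m^3/ha/year

2.09


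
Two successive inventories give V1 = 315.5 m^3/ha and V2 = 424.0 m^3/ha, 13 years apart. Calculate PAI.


Formula: PAI = (V_T2 - V_T1) / (T2 - T1)
Volume increment = 424.0 - 315.5 = 108.5 m^3/ha
PAI = 108.5 / 13 = 8.35 m^3/ha/year

8.35


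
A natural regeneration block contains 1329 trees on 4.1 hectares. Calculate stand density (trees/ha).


Formula: Stand Density = N_trees / Area_ha
Density = 1329 trees / 4.1 ha
Density = 324 trees/ha

324


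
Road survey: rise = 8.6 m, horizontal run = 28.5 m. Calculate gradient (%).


Formula: Gradient = rise / run * 100
Gradient = 8.6 / 28.5 * 100 = 30.2%

30.2


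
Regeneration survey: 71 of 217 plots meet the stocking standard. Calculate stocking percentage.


Formula: Stocking % = stocked plots / total plots * 100
Stocking = 71 / 217 * 100
Stocking = 0.3272 * 100 = 32.7%

32.7


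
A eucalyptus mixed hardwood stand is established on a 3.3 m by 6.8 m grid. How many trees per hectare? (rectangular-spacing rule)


Formula: TPH = 10000 m^2/ha / (spacing_x * spacing_y)
Area per tree = 3.3 m * 6.8 m = 22.44 m^2
TPH = 10000 / 22.44 = 446 trees/ha

446


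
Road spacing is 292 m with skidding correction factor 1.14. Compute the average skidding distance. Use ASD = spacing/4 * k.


Formula: ASD = (spacing / 4) * correction
Uncorrected distance = spacing / 4 = 292 / 4 = 73 m
ASD = 73 * 1.14 = 83 m

83


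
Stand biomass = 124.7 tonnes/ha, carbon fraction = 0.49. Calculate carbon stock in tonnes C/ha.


Formula: Carbon Stock = Biomass * Carbon Fraction
C = 124.7 t/ha * 0.49
C = 61.1 t C/ha

61.1


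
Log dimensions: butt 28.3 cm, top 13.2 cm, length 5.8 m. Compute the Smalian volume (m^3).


Smalian: V = (A1 + A2)/2 * L,  A = pi*(D/200)^2
A1 = pi*(28.3/200)^2 = 0.062902 m^2
A2 = pi*(13.2/200)^2 = 0.013685 m^2
V = (0.062902+0.013685)/2*5.8 = 0.2221 m^3

0.2221


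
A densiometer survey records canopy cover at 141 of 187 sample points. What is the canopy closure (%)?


Formula: Canopy closure = covered points / total points * 100
Closure = 141 / 187 * 100
Closure = 0.754 * 100 = 75.4%

75.4


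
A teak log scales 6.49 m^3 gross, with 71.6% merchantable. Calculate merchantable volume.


Formula: MV = V_total * (merchantable_pct / 100)
Merchantable fraction = 71.6% / 100 = 0.716
MV = 6.49 m^3 * 0.716 = 4.647 m^3

4.647


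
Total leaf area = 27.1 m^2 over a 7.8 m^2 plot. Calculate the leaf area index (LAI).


Formula: LAI = total leaf area / ground area  (dimensionless)
LAI = 27.1 m^2 / 7.8 m^2
LAI = 3.47

3.47


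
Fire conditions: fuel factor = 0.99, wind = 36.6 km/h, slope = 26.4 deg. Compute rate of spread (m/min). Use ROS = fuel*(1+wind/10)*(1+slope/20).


Formula: ROS = fuel * (1 + wind/10) * (1 + slope/20)
Wind factor = 1 + 36.6/10 = 4.66
Slope factor = 1 + 26.4/20 = 2.32
ROS = 0.99 * 4.66 * 2.32 = 10.7 m/min

10.7


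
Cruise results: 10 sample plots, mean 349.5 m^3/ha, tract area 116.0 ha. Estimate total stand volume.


Formula: Total Volume = Mean Volume per ha * Total Area
Total Volume = 349.5 m^3/ha * 116.0 ha
Total Volume = 40542 m^3

40542


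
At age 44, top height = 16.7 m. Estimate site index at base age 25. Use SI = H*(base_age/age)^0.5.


Formula: SI = H_dom * (base_age / age)^0.5
Age ratio = 25 / 44 = 0.56818
sqrt(age_ratio) = 0.75378
SI = 16.7 * 0.75378 = 12.6 m

12.6


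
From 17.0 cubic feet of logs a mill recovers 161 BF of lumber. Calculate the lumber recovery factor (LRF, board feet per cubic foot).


Formula: LRF = Lumber Output (BF) / Log Input (ft^3)
LRF = 161 BF / 17.0 ft^3
LRF = 9.47 BF/ft^3

9.47


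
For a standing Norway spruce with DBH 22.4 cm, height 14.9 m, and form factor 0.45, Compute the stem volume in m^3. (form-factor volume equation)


Formula: V = pi * (DBH/200)^2 * H * ff
Radius = DBH/200 = 22.4/200 = 0.112 m
Radius^2 = 0.112^2 = 0.012544 m^2
V = pi * 0.012544 * 14.9 * 0.45
V = 0.264 m^3

0.264


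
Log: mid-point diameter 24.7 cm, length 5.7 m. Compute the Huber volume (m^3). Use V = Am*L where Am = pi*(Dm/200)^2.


Huber: V = Am * L,  Am = pi*(Dm/200)^2
Am = pi*(24.7/200)^2 = 0.047916 m^2
V = 0.047916*5.7 = 0.2731 m^3

0.2731


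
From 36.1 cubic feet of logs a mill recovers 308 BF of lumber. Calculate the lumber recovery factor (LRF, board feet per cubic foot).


Formula: LRF = Lumber Output (BF) / Log Input (ft^3)
LRF = 308 BF / 36.1 ft^3
LRF = 8.53 BF/ft^3

8.53


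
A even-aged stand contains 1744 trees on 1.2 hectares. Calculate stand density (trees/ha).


Formula: Stand Density = N_trees / Area_ha
Density = 1744 trees / 1.2 ha
Density = 1453 trees/ha

1453


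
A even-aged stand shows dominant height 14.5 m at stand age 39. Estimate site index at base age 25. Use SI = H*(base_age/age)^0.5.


Formula: SI = H_dom * (base_age / age)^0.5
Age ratio = 25 / 39 = 0.64103
sqrt(age_ratio) = 0.80064
SI = 14.5 * 0.80064 = 11.6 m

11.6


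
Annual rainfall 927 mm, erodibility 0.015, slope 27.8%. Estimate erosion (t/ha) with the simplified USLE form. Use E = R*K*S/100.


Formula: E = R * K * S / 100  (simplified USLE)
R * K = 927 * 0.015 = 13.905
E = 13.905 * 27.8 / 100 = 3.87 t/ha

3.87


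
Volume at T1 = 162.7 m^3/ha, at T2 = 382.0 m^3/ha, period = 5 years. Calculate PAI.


Formula: PAI = (V_T2 - V_T1) / (T2 - T1)
Volume increment = 382.0 - 162.7 = 219.3 m^3/ha
PAI = 219.3 / 5 = 43.86 m^3/ha/year

43.86


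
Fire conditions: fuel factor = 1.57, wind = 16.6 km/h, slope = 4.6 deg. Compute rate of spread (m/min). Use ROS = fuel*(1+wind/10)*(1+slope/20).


Formula: ROS = fuel * (1 + wind/10) * (1 + slope/20)
Wind factor = 1 + 16.6/10 = 2.66
Slope factor = 1 + 4.6/20 = 1.23
ROS = 1.57 * 2.66 * 1.23 = 5.14 m/min

5.14


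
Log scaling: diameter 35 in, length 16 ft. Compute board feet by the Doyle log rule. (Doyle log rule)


Doyle: BF = (D - 4)^2 * L / 16
Adjusted diameter = 35 - 4 = 31 in
(D-4)^2 = 31^2 = 961
BF = 961 * 16 / 16 = 961 BF

961


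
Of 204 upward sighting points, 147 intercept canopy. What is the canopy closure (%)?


Formula: Canopy closure = covered points / total points * 100
Closure = 147 / 204 * 100
Closure = 0.7206 * 100 = 72.1%

72.1


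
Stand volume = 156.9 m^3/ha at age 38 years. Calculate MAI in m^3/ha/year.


Formula: MAI = Total Volume / Stand Age
MAI = 156.9 m^3/ha / 38 years
MAI = 4.13 m^3/ha/year

4.13


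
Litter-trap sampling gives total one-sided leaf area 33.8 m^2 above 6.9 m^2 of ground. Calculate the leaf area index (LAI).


Formula: LAI = total leaf area / ground area  (dimensionless)
LAI = 33.8 m^2 / 6.9 m^2
LAI = 4.9

4.9


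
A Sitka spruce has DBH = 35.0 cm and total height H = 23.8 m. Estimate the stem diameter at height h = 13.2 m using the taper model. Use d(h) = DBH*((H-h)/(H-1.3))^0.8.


Taper: d(h) = DBH * ((H - h) / (H - 1.3))^0.8
Numerator = H - h = 23.8 - 13.2 = 10.6 m
Denominator = H - 1.3 = 23.8 - 1.3 = 22.5 m
Ratio = 10.6 / 22.5 = 0.47111
d = 35.0 * 0.47111^0.8 = 19.2 cm

19.2


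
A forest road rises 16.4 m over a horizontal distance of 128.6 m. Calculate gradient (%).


Formula: Gradient = rise / run * 100
Gradient = 16.4 / 128.6 * 100 = 12.8%

12.8


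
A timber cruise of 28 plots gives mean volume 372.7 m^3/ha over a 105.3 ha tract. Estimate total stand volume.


Formula: Total Volume = Mean Volume per ha * Total Area
Total Volume = 372.7 m^3/ha * 105.3 ha
Total Volume = 39245 m^3

39245


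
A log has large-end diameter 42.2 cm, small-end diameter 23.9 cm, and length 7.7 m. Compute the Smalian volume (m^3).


Smalian: V = (A1 + A2)/2 * L,  A = pi*(D/200)^2
A1 = pi*(42.2/200)^2 = 0.139867 m^2
A2 = pi*(23.9/200)^2 = 0.044863 m^2
V = (0.139867+0.044863)/2*7.7 = 0.7112 m^3

0.7112


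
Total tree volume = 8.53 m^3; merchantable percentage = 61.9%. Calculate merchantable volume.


Formula: MV = V_total * (merchantable_pct / 100)
Merchantable fraction = 61.9% / 100 = 0.619
MV = 8.53 m^3 * 0.619 = 5.28 m^3

5.28


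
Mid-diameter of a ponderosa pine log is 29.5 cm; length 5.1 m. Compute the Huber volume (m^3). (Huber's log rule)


Huber: V = Am * L,  Am = pi*(Dm/200)^2
Am = pi*(29.5/200)^2 = 0.068349 m^2
V = 0.068349*5.1 = 0.3486 m^3

0.3486


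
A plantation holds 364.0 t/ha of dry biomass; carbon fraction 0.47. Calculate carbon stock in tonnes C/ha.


Formula: Carbon Stock = Biomass * Carbon Fraction
C = 364.0 t/ha * 0.47
C = 171.1 t C/ha

171.1


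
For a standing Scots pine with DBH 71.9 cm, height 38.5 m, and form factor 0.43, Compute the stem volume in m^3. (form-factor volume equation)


Formula: V = pi * (DBH/200)^2 * H * ff
Radius = DBH/200 = 71.9/200 = 0.3595 m
Radius^2 = 0.3595^2 = 0.12924025 m^2
V = pi * 0.12924025 * 38.5 * 0.43
V = 6.722 m^3

6.722
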